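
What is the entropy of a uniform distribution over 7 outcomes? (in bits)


H = log2(n) = log2(7) = 2.8074

2.8074 bits


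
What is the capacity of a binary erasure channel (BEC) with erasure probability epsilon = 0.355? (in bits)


C = 1 - epsilon = 1 - 0.355 = 0.645

0.645 bits


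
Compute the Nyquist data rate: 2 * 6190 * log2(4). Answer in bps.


Rate = 2 * B * log2(M) = 2 * 6190 * 2.0 = 24760.0

24760.0 bps


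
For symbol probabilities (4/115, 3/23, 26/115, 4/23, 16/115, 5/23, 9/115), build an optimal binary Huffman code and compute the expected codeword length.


Huffman construction (repeatedly merge the two least-probable nodes; each merge adds 1 bit to every symbol beneath it): 4/115 + 9/115 = 13/115; 13/115 + 3/23 = 28/115; 16/115 + 4/23 = 36/115; 5/23 + 26/115 = 51/115; 28/115 + 36/115 = 64/115; 51/115 + 64/115 = 1. Resulting codeword lengths (in the order the probabilities were given): (4, 3, 2, 3, 3, 2, 4). L_avg = sum(p_i * l_i) = 4/115*4 + 3/23*3 + 26/115*2 + 4/23*3 + 16/115*3 + 5/23*2 + 9/115*4 = 307/115 = 2.6696

2.6696 bits


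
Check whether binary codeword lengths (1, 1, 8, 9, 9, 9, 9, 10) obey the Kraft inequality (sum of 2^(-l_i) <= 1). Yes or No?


Kraft sum = sum(2^(-l_i)) = 1.0127, need <= 1. Result: violated (a binary prefix-free code with these lengths cannot exist)

No


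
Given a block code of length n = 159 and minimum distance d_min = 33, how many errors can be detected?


Detection capability = d_min - 1 = 33 - 1 = 32

32 errors


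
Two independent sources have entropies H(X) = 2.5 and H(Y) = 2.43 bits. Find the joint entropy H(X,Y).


For independent variables, H(X,Y) = H(X) + H(Y) = 2.5 + 2.43 = 4.93

4.93 bits


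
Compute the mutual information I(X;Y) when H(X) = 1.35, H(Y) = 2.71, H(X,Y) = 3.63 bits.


I(X;Y) = H(X) + H(Y) - H(X,Y) = 1.35 + 2.71 - 3.63 = 0.43

0.43 bits


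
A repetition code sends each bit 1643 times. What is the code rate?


Rate = k/n = 1/1643

1/1643


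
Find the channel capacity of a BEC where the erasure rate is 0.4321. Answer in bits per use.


C = 1 - epsilon = 1 - 0.4321 = 0.5679

0.5679 bits


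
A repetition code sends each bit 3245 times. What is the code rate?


Rate = k/n = 1/3245

1/3245


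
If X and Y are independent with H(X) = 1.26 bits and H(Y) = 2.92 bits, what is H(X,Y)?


For independent variables, H(X,Y) = H(X) + H(Y) = 1.26 + 2.92 = 4.18

4.18 bits


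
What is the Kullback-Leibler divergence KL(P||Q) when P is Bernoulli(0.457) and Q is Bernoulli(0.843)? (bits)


KL = p*log2(p/q) + (1-p)*log2((1-p)/(1-q)) = 0.457*log2(0.457/0.843) + 0.543*log2(0.543/0.157) = 0.5684

0.5684 bits


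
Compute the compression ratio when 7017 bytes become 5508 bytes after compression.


Ratio = original / compressed = 7017 / 5508 = 1.274

1.274


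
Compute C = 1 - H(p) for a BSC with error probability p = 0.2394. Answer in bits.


H(p) = -p*log2(p) - (1-p)*log2(1-p) = -0.2394*log2(0.2394) - 0.7606*log2(0.7606) = 0.493764 + 0.300277 = 0.794. C = 1 - H(p) = 1 - 0.794 = 0.206

0.206 bits


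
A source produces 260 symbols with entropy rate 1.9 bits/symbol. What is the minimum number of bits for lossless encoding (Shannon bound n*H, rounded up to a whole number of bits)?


Minimum bits >= n * H = 260 * 1.9 = 494.0, rounded up to a whole number of bits = 494

494 bits


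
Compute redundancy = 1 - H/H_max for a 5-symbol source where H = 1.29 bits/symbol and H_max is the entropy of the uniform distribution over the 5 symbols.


H_max = log2(K) = log2(5) = 2.3219 bits/symbol. Redundancy = 1 - H/H_max = 1 - 1.29/2.3219 = 1 - 0.5556 = 0.4444

0.4444


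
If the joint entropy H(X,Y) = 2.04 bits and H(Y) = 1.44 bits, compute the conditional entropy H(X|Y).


H(X|Y) = H(X,Y) - H(Y) = 2.04 - 1.44 = 0.6

0.6 bits


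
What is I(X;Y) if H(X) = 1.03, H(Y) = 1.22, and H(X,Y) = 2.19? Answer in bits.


I(X;Y) = H(X) + H(Y) - H(X,Y) = 1.03 + 1.22 - 2.19 = 0.06

0.06 bits


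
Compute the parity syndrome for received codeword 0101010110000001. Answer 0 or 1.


Syndrome = XOR of all bits = 0 XOR 1 XOR 0 XOR 1 XOR 0 XOR 1 XOR 0 XOR 1 XOR 1 XOR 0 XOR 0 XOR 0 XOR 0 XOR 0 XOR 0 XOR 1 = 0

0


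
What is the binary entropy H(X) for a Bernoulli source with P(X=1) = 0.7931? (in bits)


H = -p*log2(p) - (1-p)*log2(1-p). -0.7931*log2(0.7931) = 0.265233; -0.2069*log2(0.2069) = 0.470283. H = 0.265233 + 0.470283 = 0.7355

0.7355 bits


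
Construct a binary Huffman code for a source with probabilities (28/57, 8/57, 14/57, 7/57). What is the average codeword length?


Huffman construction (repeatedly merge the two least-probable nodes; each merge adds 1 bit to every symbol beneath it): 7/57 + 8/57 = 5/19; 14/57 + 5/19 = 29/57; 28/57 + 29/57 = 1. Resulting codeword lengths (in the order the probabilities were given): (1, 3, 2, 3). L_avg = sum(p_i * l_i) = 28/57*1 + 8/57*3 + 14/57*2 + 7/57*3 = 101/57 = 1.7719

1.7719 bits


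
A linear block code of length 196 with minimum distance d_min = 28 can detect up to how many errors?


Detection capability = d_min - 1 = 28 - 1 = 27

27 errors


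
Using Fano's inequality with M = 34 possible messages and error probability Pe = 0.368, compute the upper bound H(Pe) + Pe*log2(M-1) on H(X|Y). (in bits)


H(Pe) = -Pe*log2(Pe) - (1-Pe)*log2(1-Pe) = -0.368*log2(0.368) - 0.632*log2(0.632) = 0.530738 + 0.418386 = 0.9491. Pe*log2(M-1) = 0.368*log2(33) = 1.856337. Bound = H(Pe) + Pe*log2(M-1) = 0.530738 + 0.418386 + 1.856337 = 2.8055

2.8055 bits


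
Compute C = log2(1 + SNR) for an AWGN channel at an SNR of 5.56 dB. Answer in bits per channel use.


SNR_linear = 10^(5.56/10) = 3.5975; C = log2(1 + SNR_linear) = log2(1 + 3.5975) = 2.2008

2.2008 bits/channel use


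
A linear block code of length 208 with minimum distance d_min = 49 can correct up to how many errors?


Correction capability = floor((d-1)/2) = floor((49-1)/2) = 24

24 errors


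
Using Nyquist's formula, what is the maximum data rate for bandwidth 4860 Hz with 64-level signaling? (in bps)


Rate = 2 * B * log2(M) = 2 * 4860 * 6.0 = 58320.0

58320.0 bps


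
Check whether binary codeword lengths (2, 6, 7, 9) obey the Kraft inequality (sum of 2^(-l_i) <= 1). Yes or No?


Kraft sum = sum(2^(-l_i)) = 0.2754, need <= 1. Result: satisfied (a binary prefix-free code with these lengths exists)

Yes


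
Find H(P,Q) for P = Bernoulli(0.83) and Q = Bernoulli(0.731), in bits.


H(P,Q) = -p*log2(q) - (1-p)*log2(1-q). -0.83*log2(0.731) = 0.375207; -0.17*log2(0.269) = 0.322035. H(P,Q) = 0.375207 + 0.322035 = 0.6972

0.6972 bits


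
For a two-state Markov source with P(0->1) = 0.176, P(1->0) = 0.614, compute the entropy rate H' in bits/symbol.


Stationary distribution: pi_0 = p10/(p01+p10) = 0.7772, pi_1 = 0.2228. Entropy rate H' = pi_0*H(p01) + pi_1*H(p10) = 0.7772*0.6712 + 0.2228*0.9622 = 0.7361

0.7361 bits/symbol


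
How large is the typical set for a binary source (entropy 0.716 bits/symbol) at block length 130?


log2|A_typical| = nH = 130 * 0.716 = 93.08, so |A_typical| ~ 2^93.08 = 1.047e+28

1.047e+28


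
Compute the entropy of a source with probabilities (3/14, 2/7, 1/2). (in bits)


H = -sum(p_i * log2(p_i)). Terms: -(3/14)*log2(3/14) = 0.476227; -(2/7)*log2(2/7) = 0.516387; -(1/2)*log2(1/2) = 0.500000. H = 0.476227 + 0.516387 + 0.500000 = 1.4926

1.4926 bits


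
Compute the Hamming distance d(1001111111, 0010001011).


Count differing positions: ^ . ^ ^ ^ ^ . ^ . . = 6 differences

6


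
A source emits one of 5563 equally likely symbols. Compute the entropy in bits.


H = log2(n) = log2(5563) = 12.4416

12.4416 bits


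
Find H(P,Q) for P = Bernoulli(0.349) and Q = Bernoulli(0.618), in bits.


H(P,Q) = -p*log2(q) - (1-p)*log2(1-q). -0.349*log2(0.618) = 0.242318; -0.651*log2(0.382) = 0.903819. H(P,Q) = 0.242318 + 0.903819 = 1.1461

1.1461 bits


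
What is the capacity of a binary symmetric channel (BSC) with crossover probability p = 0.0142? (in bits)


H(p) = -p*log2(p) - (1-p)*log2(1-p) = -0.0142*log2(0.0142) - 0.9858*log2(0.9858) = 0.087159 + 0.020340 = 0.1075. C = 1 - H(p) = 1 - 0.1075 = 0.8925

0.8925 bits


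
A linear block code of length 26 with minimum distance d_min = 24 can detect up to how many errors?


Detection capability = d_min - 1 = 24 - 1 = 23

23 errors


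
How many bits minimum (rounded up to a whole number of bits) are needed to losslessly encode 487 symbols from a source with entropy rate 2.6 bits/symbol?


Minimum bits >= n * H = 487 * 2.6 = 1266.2, rounded up to a whole number of bits = 1267

1267 bits


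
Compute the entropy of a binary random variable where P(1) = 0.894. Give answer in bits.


H = -p*log2(p) - (1-p)*log2(1-p). -0.894*log2(0.894) = 0.144518; -0.106*log2(0.106) = 0.343214. H = 0.144518 + 0.343214 = 0.4877

0.4877 bits


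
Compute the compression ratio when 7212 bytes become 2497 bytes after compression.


Ratio = original / compressed = 7212 / 2497 = 2.8883

2.8883


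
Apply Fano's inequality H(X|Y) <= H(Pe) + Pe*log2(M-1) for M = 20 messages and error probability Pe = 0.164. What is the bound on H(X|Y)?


H(Pe) = -Pe*log2(Pe) - (1-Pe)*log2(1-Pe) = -0.164*log2(0.164) - 0.836*log2(0.836) = 0.427750 + 0.216043 = 0.6438. Pe*log2(M-1) = 0.164*log2(19) = 0.696660. Bound = H(Pe) + Pe*log2(M-1) = 0.427750 + 0.216043 + 0.696660 = 1.3405

1.3405 bits


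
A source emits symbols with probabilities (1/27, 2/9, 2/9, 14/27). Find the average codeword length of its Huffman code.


Huffman construction (repeatedly merge the two least-probable nodes; each merge adds 1 bit to every symbol beneath it): 1/27 + 2/9 = 7/27; 2/9 + 7/27 = 13/27; 13/27 + 14/27 = 1. Resulting codeword lengths (in the order the probabilities were given): (3, 3, 2, 1). L_avg = sum(p_i * l_i) = 1/27*3 + 2/9*3 + 2/9*2 + 14/27*1 = 47/27 = 1.7407

1.7407 bits


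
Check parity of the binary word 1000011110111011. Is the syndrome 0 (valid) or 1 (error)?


Syndrome = XOR of all bits = 1 XOR 0 XOR 0 XOR 0 XOR 0 XOR 1 XOR 1 XOR 1 XOR 1 XOR 0 XOR 1 XOR 1 XOR 1 XOR 0 XOR 1 XOR 1 = 0

0


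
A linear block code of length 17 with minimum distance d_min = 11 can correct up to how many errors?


Correction capability = floor((d-1)/2) = floor((11-1)/2) = 5

5 errors


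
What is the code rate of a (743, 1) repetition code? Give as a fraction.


Rate = k/n = 1/743

1/743


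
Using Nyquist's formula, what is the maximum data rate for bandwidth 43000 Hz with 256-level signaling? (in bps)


Rate = 2 * B * log2(M) = 2 * 43000 * 8.0 = 688000.0

688000.0 bps


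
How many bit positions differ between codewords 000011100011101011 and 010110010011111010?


Count differing positions: . ^ . ^ . ^ ^ ^ . . . . . ^ . . . ^ = 7 differences

7


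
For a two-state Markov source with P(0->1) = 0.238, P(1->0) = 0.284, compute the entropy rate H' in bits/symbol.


Stationary distribution: pi_0 = p10/(p01+p10) = 0.5441, pi_1 = 0.4559. Entropy rate H' = pi_0*H(p01) + pi_1*H(p10) = 0.5441*0.7917 + 0.4559*0.8608 = 0.8232

0.8232 bits/symbol


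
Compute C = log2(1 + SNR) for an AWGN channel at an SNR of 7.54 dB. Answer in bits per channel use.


SNR_linear = 10^(7.54/10) = 5.6754; C = log2(1 + SNR_linear) = log2(1 + 5.6754) = 2.7389

2.7389 bits/channel use


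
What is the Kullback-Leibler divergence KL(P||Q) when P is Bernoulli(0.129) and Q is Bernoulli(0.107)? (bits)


KL = p*log2(p/q) + (1-p)*log2((1-p)/(1-q)) = 0.129*log2(0.129/0.107) + 0.871*log2(0.871/0.893) = 0.0035

0.0035 bits


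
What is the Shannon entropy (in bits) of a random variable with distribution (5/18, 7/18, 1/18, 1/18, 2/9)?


H = -sum(p_i * log2(p_i)). Terms: -(5/18)*log2(5/18) = 0.513332; -(7/18)*log2(7/18) = 0.529888; -(1/18)*log2(1/18) = 0.231663; -(1/18)*log2(1/18) = 0.231663; -(2/9)*log2(2/9) = 0.482206. H = 0.513332 + 0.529888 + 0.231663 + 0.231663 + 0.482206 = 1.9888

1.9888 bits


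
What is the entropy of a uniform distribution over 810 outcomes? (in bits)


H = log2(n) = log2(810) = 9.6618

9.6618 bits


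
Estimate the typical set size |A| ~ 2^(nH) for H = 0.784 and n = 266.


log2|A_typical| = nH = 266 * 0.784 = 208.544, so |A_typical| ~ 2^208.544 = 5.998e+62

5.998e+62


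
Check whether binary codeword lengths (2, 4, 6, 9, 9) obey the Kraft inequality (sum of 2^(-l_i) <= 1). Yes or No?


Kraft sum = sum(2^(-l_i)) = 0.332, need <= 1. Result: satisfied (a binary prefix-free code with these lengths exists)

Yes


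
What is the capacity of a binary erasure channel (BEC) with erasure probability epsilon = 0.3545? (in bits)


C = 1 - epsilon = 1 - 0.3545 = 0.6455

0.6455 bits


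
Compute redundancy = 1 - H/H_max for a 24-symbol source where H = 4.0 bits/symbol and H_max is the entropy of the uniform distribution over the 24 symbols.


H_max = log2(K) = log2(24) = 4.585 bits/symbol. Redundancy = 1 - H/H_max = 1 - 4.0/4.585 = 1 - 0.8724 = 0.1276

0.1276


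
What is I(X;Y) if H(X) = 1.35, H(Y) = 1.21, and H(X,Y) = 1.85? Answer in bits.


I(X;Y) = H(X) + H(Y) - H(X,Y) = 1.35 + 1.21 - 1.85 = 0.71

0.71 bits


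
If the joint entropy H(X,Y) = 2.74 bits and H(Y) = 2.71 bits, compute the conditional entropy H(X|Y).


H(X|Y) = H(X,Y) - H(Y) = 2.74 - 2.71 = 0.03

0.03 bits


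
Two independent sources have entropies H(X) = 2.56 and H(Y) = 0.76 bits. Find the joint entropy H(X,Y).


For independent variables, H(X,Y) = H(X) + H(Y) = 2.56 + 0.76 = 3.32

3.32 bits


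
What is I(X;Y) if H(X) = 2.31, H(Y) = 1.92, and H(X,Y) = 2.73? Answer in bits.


I(X;Y) = H(X) + H(Y) - H(X,Y) = 2.31 + 1.92 - 2.73 = 1.5

1.5 bits


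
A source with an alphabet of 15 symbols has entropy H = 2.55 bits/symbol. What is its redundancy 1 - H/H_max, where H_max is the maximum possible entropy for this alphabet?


H_max = log2(K) = log2(15) = 3.9069 bits/symbol. Redundancy = 1 - H/H_max = 1 - 2.55/3.9069 = 1 - 0.6527 = 0.3473

0.3473


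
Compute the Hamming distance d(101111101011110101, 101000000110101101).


Count differing positions: . . . ^ ^ ^ ^ . ^ ^ . ^ . ^ ^ . . . = 9 differences

9


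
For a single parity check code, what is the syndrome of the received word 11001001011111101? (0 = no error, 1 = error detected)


Syndrome = XOR of all bits = 1 XOR 1 XOR 0 XOR 0 XOR 1 XOR 0 XOR 0 XOR 1 XOR 0 XOR 1 XOR 1 XOR 1 XOR 1 XOR 1 XOR 1 XOR 0 XOR 1 = 1

1


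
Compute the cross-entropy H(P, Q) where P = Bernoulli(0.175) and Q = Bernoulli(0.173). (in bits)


H(P,Q) = -p*log2(q) - (1-p)*log2(1-q). -0.175*log2(0.173) = 0.442952; -0.825*log2(0.827) = 0.226084. H(P,Q) = 0.442952 + 0.226084 = 0.669

0.669 bits


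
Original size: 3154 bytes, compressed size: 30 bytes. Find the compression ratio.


Ratio = original / compressed = 3154 / 30 = 105.1333

105.1333


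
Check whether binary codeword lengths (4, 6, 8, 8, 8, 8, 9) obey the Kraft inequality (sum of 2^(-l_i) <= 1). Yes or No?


Kraft sum = sum(2^(-l_i)) = 0.0957, need <= 1. Result: satisfied (a binary prefix-free code with these lengths exists)

Yes


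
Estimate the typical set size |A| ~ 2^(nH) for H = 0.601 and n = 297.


log2|A_typical| = nH = 297 * 0.601 = 178.497, so |A_typical| ~ 2^178.497 = 5.407e+53

5.407e+53


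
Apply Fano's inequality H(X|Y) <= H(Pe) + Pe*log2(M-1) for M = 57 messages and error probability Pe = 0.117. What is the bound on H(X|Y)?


H(Pe) = -Pe*log2(Pe) - (1-Pe)*log2(1-Pe) = -0.117*log2(0.117) - 0.883*log2(0.883) = 0.362164 + 0.158511 = 0.5207. Pe*log2(M-1) = 0.117*log2(56) = 0.679461. Bound = H(Pe) + Pe*log2(M-1) = 0.362164 + 0.158511 + 0.679461 = 1.2001

1.2001 bits


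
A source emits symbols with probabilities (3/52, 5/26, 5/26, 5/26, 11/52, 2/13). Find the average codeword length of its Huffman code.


Huffman construction (repeatedly merge the two least-probable nodes; each merge adds 1 bit to every symbol beneath it): 3/52 + 2/13 = 11/52; 5/26 + 5/26 = 5/13; 5/26 + 11/52 = 21/52; 11/52 + 5/13 = 31/52; 21/52 + 31/52 = 1. Resulting codeword lengths (in the order the probabilities were given): (3, 3, 3, 2, 2, 3). L_avg = sum(p_i * l_i) = 3/52*3 + 5/26*3 + 5/26*3 + 5/26*2 + 11/52*2 + 2/13*3 = 135/52 = 2.5962

2.5962 bits


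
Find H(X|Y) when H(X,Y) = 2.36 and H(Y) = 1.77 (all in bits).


H(X|Y) = H(X,Y) - H(Y) = 2.36 - 1.77 = 0.59

0.59 bits


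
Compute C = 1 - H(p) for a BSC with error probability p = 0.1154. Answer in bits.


H(p) = -p*log2(p) - (1-p)*log2(1-p) = -0.1154*log2(0.1154) - 0.8846*log2(0.8846) = 0.359504 + 0.156488 = 0.516. C = 1 - H(p) = 1 - 0.516 = 0.484

0.484 bits


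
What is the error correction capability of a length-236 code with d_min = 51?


Correction capability = floor((d-1)/2) = floor((51-1)/2) = 25

25 errors


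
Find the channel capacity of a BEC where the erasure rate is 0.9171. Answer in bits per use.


C = 1 - epsilon = 1 - 0.9171 = 0.0829

0.0829 bits


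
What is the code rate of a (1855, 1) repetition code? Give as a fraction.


Rate = k/n = 1/1855

1/1855


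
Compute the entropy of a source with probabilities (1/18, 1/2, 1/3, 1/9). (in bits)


H = -sum(p_i * log2(p_i)). Terms: -(1/18)*log2(1/18) = 0.231663; -(1/2)*log2(1/2) = 0.500000; -(1/3)*log2(1/3) = 0.528321; -(1/9)*log2(1/9) = 0.352214. H = 0.231663 + 0.500000 + 0.528321 + 0.352214 = 1.6122

1.6122 bits


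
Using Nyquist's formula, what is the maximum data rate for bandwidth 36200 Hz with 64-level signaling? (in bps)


Rate = 2 * B * log2(M) = 2 * 36200 * 6.0 = 434400.0

434400.0 bps


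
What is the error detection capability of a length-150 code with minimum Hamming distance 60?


Detection capability = d_min - 1 = 60 - 1 = 59

59 errors


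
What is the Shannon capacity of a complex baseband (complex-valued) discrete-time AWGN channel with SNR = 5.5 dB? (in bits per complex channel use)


SNR_linear = 10^(5.5/10) = 3.5481; C = log2(1 + SNR_linear) = log2(1 + 3.5481) = 2.1853

2.1853 bits/channel use


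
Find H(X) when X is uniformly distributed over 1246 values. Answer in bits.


H = log2(n) = log2(1246) = 10.2831

10.2831 bits


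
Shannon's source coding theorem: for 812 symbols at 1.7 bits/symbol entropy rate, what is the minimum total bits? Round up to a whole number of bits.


Minimum bits >= n * H = 812 * 1.7 = 1380.4, rounded up to a whole number of bits = 1381

1381 bits


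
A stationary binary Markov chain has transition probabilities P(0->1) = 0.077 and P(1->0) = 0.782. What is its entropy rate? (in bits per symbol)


Stationary distribution: pi_0 = p10/(p01+p10) = 0.9104, pi_1 = 0.0896. Entropy rate H' = pi_0*H(p01) + pi_1*H(p10) = 0.9104*0.3915 + 0.0896*0.7565 = 0.4242

0.4242 bits/symbol


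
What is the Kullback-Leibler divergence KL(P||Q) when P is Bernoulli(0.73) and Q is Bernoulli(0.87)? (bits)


KL = p*log2(p/q) + (1-p)*log2((1-p)/(1-q)) = 0.73*log2(0.73/0.87) + 0.27*log2(0.27/0.13) = 0.0999

0.0999 bits


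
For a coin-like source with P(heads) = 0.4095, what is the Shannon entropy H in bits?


H = -p*log2(p) - (1-p)*log2(1-p). -0.4095*log2(0.4095) = 0.527462; -0.5905*log2(0.5905) = 0.448775. H = 0.527462 + 0.448775 = 0.9762

0.9762 bits


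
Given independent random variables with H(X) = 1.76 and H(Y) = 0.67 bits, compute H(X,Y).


For independent variables, H(X,Y) = H(X) + H(Y) = 1.76 + 0.67 = 2.43

2.43 bits


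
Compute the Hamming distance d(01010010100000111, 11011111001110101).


Count differing positions: ^ . . . ^ ^ . ^ ^ . ^ ^ ^ . . ^ . = 9 differences

9


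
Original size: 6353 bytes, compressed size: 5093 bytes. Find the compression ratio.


Ratio = original / compressed = 6353 / 5093 = 1.2474

1.2474


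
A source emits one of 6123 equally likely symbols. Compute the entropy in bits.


H = log2(n) = log2(6123) = 12.58

12.58 bits


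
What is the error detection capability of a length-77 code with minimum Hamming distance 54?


Detection capability = d_min - 1 = 54 - 1 = 53

53 errors


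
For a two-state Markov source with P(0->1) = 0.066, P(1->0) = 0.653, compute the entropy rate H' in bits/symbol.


Stationary distribution: pi_0 = p10/(p01+p10) = 0.9082, pi_1 = 0.0918. Entropy rate H' = pi_0*H(p01) + pi_1*H(p10) = 0.9082*0.3508 + 0.0918*0.9314 = 0.4041

0.4041 bits/symbol


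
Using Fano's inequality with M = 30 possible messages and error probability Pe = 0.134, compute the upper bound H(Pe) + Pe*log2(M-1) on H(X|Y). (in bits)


H(Pe) = -Pe*log2(Pe) - (1-Pe)*log2(1-Pe) = -0.134*log2(0.134) - 0.866*log2(0.866) = 0.388559 + 0.179748 = 0.5683. Pe*log2(M-1) = 0.134*log2(29) = 0.650969. Bound = H(Pe) + Pe*log2(M-1) = 0.388559 + 0.179748 + 0.650969 = 1.2193

1.2193 bits


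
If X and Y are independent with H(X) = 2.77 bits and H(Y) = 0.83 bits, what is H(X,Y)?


For independent variables, H(X,Y) = H(X) + H(Y) = 2.77 + 0.83 = 3.6

3.6 bits


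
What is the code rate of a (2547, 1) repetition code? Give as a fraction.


Rate = k/n = 1/2547

1/2547


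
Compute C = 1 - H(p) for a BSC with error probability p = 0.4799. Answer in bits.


H(p) = -p*log2(p) - (1-p)*log2(1-p) = -0.4799*log2(0.4799) - 0.5201*log2(0.5201) = 0.508307 + 0.490527 = 0.9988. C = 1 - H(p) = 1 - 0.9988 = 0.0012

0.0012 bits


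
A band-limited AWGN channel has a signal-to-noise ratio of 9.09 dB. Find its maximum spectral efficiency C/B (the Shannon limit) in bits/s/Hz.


SNR_linear = 10^(9.09/10) = 8.1096; C/B = log2(1 + SNR_linear) = log2(1 + 8.1096) = 3.1874

3.1874 bits/s/Hz


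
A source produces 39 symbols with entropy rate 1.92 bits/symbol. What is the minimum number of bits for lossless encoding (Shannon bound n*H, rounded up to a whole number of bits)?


Minimum bits >= n * H = 39 * 1.92 = 74.88, rounded up to a whole number of bits = 75

75 bits


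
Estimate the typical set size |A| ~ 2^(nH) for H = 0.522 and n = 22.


log2|A_typical| = nH = 22 * 0.522 = 11.484, so |A_typical| ~ 2^11.484 = 2.864e+03

2.864e+03


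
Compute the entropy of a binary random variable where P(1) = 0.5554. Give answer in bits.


H = -p*log2(p) - (1-p)*log2(1-p). -0.5554*log2(0.5554) = 0.471202; -0.4446*log2(0.4446) = 0.519924. H = 0.471202 + 0.519924 = 0.9911

0.9911 bits


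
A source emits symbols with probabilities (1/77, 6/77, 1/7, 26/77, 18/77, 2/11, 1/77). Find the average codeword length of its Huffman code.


Huffman construction (repeatedly merge the two least-probable nodes; each merge adds 1 bit to every symbol beneath it): 1/77 + 1/77 = 2/77; 2/77 + 6/77 = 8/77; 8/77 + 1/7 = 19/77; 2/11 + 18/77 = 32/77; 19/77 + 26/77 = 45/77; 32/77 + 45/77 = 1. Resulting codeword lengths (in the order the probabilities were given): (5, 4, 3, 2, 2, 2, 5). L_avg = sum(p_i * l_i) = 1/77*5 + 6/77*4 + 1/7*3 + 26/77*2 + 18/77*2 + 2/11*2 + 1/77*5 = 183/77 = 2.3766

2.3766 bits


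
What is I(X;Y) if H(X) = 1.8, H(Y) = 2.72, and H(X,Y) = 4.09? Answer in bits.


I(X;Y) = H(X) + H(Y) - H(X,Y) = 1.8 + 2.72 - 4.09 = 0.43

0.43 bits


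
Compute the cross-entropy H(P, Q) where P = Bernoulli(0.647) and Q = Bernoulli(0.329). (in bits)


H(P,Q) = -p*log2(q) - (1-p)*log2(1-q). -0.647*log2(0.329) = 1.037685; -0.353*log2(0.671) = 0.203192. H(P,Q) = 1.037685 + 0.203192 = 1.2409

1.2409 bits


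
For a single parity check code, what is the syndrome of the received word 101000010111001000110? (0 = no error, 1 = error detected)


Syndrome = XOR of all bits = 1 XOR 0 XOR 1 XOR 0 XOR 0 XOR 0 XOR 0 XOR 1 XOR 0 XOR 1 XOR 1 XOR 1 XOR 0 XOR 0 XOR 1 XOR 0 XOR 0 XOR 0 XOR 1 XOR 1 XOR 0 = 1

1


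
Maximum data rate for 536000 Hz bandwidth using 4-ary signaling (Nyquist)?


Rate = 2 * B * log2(M) = 2 * 536000 * 2.0 = 2144000.0

2144000.0 bps


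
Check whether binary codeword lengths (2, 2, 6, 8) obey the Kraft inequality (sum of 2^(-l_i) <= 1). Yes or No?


Kraft sum = sum(2^(-l_i)) = 0.5195, need <= 1. Result: satisfied (a binary prefix-free code with these lengths exists)

Yes


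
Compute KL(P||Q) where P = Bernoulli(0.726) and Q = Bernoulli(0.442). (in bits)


KL = p*log2(p/q) + (1-p)*log2((1-p)/(1-q)) = 0.726*log2(0.726/0.442) + 0.274*log2(0.274/0.558) = 0.2386

0.2386 bits


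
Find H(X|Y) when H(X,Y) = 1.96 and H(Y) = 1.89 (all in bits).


H(X|Y) = H(X,Y) - H(Y) = 1.96 - 1.89 = 0.07

0.07 bits


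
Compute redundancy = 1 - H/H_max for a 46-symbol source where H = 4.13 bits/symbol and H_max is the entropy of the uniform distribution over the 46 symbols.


H_max = log2(K) = log2(46) = 5.5236 bits/symbol. Redundancy = 1 - H/H_max = 1 - 4.13/5.5236 = 1 - 0.7477 = 0.2523

0.2523


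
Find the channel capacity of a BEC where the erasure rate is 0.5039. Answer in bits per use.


C = 1 - epsilon = 1 - 0.5039 = 0.4961

0.4961 bits


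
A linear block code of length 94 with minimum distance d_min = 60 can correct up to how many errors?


Correction capability = floor((d-1)/2) = floor((60-1)/2) = 29

29 errors


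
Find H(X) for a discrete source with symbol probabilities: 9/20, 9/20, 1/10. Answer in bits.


H = -sum(p_i * log2(p_i)). Terms: -(9/20)*log2(9/20) = 0.518401; -(9/20)*log2(9/20) = 0.518401; -(1/10)*log2(1/10) = 0.332193. H = 0.518401 + 0.518401 + 0.332193 = 1.369

1.369 bits


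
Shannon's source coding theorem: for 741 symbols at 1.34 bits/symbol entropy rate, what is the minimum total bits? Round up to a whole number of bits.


Minimum bits >= n * H = 741 * 1.34 = 992.94, rounded up to a whole number of bits = 993

993 bits


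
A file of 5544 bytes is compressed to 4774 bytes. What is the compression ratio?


Ratio = original / compressed = 5544 / 4774 = 1.1613

1.1613


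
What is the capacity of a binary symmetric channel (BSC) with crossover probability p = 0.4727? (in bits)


H(p) = -p*log2(p) - (1-p)*log2(1-p) = -0.4727*log2(0.4727) - 0.5273*log2(0.5273) = 0.510990 + 0.486858 = 0.9978. C = 1 - H(p) = 1 - 0.9978 = 0.0022

0.0022 bits


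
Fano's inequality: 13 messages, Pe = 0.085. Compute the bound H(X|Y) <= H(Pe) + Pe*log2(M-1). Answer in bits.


H(Pe) = -Pe*log2(Pe) - (1-Pe)*log2(1-Pe) = -0.085*log2(0.085) - 0.915*log2(0.915) = 0.302293 + 0.117263 = 0.4196. Pe*log2(M-1) = 0.085*log2(12) = 0.304722. Bound = H(Pe) + Pe*log2(M-1) = 0.302293 + 0.117263 + 0.304722 = 0.7243

0.7243 bits


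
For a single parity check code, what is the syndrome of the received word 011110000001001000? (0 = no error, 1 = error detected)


Syndrome = XOR of all bits = 0 XOR 1 XOR 1 XOR 1 XOR 1 XOR 0 XOR 0 XOR 0 XOR 0 XOR 0 XOR 0 XOR 1 XOR 0 XOR 0 XOR 1 XOR 0 XOR 0 XOR 0 = 0

0


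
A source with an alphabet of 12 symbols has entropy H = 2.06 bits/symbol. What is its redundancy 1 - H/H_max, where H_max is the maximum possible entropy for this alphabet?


H_max = log2(K) = log2(12) = 3.585 bits/symbol. Redundancy = 1 - H/H_max = 1 - 2.06/3.585 = 1 - 0.5746 = 0.4254

0.4254


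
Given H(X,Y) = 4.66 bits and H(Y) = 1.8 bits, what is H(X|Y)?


H(X|Y) = H(X,Y) - H(Y) = 4.66 - 1.8 = 2.86

2.86 bits


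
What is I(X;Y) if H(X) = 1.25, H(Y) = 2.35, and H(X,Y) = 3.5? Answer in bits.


I(X;Y) = H(X) + H(Y) - H(X,Y) = 1.25 + 2.35 - 3.5 = 0.1

0.1 bits


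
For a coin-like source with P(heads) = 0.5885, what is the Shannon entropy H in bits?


H = -p*log2(p) - (1-p)*log2(1-p). -0.5885*log2(0.5885) = 0.450135; -0.4115*log2(0.4115) = 0.527146. H = 0.450135 + 0.527146 = 0.9773

0.9773 bits


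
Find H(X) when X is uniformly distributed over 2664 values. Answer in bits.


H = log2(n) = log2(2664) = 11.3794

11.3794 bits


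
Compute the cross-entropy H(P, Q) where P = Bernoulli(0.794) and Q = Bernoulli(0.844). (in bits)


H(P,Q) = -p*log2(q) - (1-p)*log2(1-q). -0.794*log2(0.844) = 0.194280; -0.206*log2(0.156) = 0.552159. H(P,Q) = 0.194280 + 0.552159 = 0.7464

0.7464 bits


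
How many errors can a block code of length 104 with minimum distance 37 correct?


Correction capability = floor((d-1)/2) = floor((37-1)/2) = 18

18 errors


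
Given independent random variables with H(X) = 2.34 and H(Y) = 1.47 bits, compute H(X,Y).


For independent variables, H(X,Y) = H(X) + H(Y) = 2.34 + 1.47 = 3.81

3.81 bits


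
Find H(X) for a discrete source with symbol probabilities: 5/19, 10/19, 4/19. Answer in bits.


H = -sum(p_i * log2(p_i)). Terms: -(5/19)*log2(5/19) = 0.506842; -(10/19)*log2(10/19) = 0.487368; -(4/19)*log2(4/19) = 0.473248. H = 0.506842 + 0.487368 + 0.473248 = 1.4675

1.4675 bits


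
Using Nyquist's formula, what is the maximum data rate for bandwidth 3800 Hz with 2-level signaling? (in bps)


Rate = 2 * B * log2(M) = 2 * 3800 * 1.0 = 7600.0

7600.0 bps


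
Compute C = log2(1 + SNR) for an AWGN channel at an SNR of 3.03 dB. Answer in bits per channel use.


SNR_linear = 10^(3.03/10) = 2.0091; C = log2(1 + SNR_linear) = log2(1 + 2.0091) = 1.5893

1.5893 bits/channel use


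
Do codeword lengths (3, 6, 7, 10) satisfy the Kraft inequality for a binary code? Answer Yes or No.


Kraft sum = sum(2^(-l_i)) = 0.1494, need <= 1. Result: satisfied (a binary prefix-free code with these lengths exists)

Yes


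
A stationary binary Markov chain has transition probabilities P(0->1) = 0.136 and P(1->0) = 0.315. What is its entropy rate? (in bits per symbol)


Stationary distribution: pi_0 = p10/(p01+p10) = 0.6984, pi_1 = 0.3016. Entropy rate H' = pi_0*H(p01) + pi_1*H(p10) = 0.6984*0.5737 + 0.3016*0.8989 = 0.6717

0.6717 bits/symbol


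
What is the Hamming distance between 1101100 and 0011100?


Count differing positions: ^ ^ ^ . . . . = 3 differences

3


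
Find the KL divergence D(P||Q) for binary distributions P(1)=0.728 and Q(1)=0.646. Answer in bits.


KL = p*log2(p/q) + (1-p)*log2((1-p)/(1-q)) = 0.728*log2(0.728/0.646) + 0.272*log2(0.272/0.354) = 0.0221

0.0221 bits


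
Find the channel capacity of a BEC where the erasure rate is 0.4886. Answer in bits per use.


C = 1 - epsilon = 1 - 0.4886 = 0.5114

0.5114 bits


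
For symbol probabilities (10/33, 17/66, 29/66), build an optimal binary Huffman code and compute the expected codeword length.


Huffman construction (repeatedly merge the two least-probable nodes; each merge adds 1 bit to every symbol beneath it): 17/66 + 10/33 = 37/66; 29/66 + 37/66 = 1. Resulting codeword lengths (in the order the probabilities were given): (2, 2, 1). L_avg = sum(p_i * l_i) = 10/33*2 + 17/66*2 + 29/66*1 = 103/66 = 1.5606

1.5606 bits


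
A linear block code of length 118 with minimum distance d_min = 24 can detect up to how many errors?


Detection capability = d_min - 1 = 24 - 1 = 23

23 errors


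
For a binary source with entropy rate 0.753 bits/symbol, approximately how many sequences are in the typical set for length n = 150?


log2|A_typical| = nH = 150 * 0.753 = 112.95, so |A_typical| ~ 2^112.95 = 1.003e+34

1.003e+34


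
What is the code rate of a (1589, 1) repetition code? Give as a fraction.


Rate = k/n = 1/1589

1/1589


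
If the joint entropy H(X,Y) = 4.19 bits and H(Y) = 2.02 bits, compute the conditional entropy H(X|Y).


H(X|Y) = H(X,Y) - H(Y) = 4.19 - 2.02 = 2.17

2.17 bits


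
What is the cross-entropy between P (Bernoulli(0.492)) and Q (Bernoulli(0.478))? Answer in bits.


H(P,Q) = -p*log2(q) - (1-p)*log2(1-q). -0.492*log2(0.478) = 0.523939; -0.508*log2(0.522) = 0.476442. H(P,Q) = 0.523939 + 0.476442 = 1.0004

1.0004 bits


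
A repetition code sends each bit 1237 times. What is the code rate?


Rate = k/n = 1/1237

1/1237


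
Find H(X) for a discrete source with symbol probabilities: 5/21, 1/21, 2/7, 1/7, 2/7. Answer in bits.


H = -sum(p_i * log2(p_i)). Terms: -(5/21)*log2(5/21) = 0.492950; -(1/21)*log2(1/21) = 0.209158; -(2/7)*log2(2/7) = 0.516387; -(1/7)*log2(1/7) = 0.401051; -(2/7)*log2(2/7) = 0.516387. H = 0.492950 + 0.209158 + 0.516387 + 0.401051 + 0.516387 = 2.1359

2.1359 bits


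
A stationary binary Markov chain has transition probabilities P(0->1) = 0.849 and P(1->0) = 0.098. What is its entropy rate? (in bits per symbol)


Stationary distribution: pi_0 = p10/(p01+p10) = 0.1035, pi_1 = 0.8965. Entropy rate H' = pi_0*H(p01) + pi_1*H(p10) = 0.1035*0.6123 + 0.8965*0.4626 = 0.4781

0.4781 bits/symbol


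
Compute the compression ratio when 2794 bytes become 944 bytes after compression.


Ratio = original / compressed = 2794 / 944 = 2.9597

2.9597


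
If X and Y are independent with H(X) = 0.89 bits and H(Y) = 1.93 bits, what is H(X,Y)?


For independent variables, H(X,Y) = H(X) + H(Y) = 0.89 + 1.93 = 2.82

2.82 bits


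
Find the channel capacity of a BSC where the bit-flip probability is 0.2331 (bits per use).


H(p) = -p*log2(p) - (1-p)*log2(1-p) = -0.2331*log2(0.2331) - 0.7669*log2(0.7669) = 0.489738 + 0.293638 = 0.7834. C = 1 - H(p) = 1 - 0.7834 = 0.2166

0.2166 bits


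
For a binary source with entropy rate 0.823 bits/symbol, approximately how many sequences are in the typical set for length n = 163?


log2|A_typical| = nH = 163 * 0.823 = 134.149, so |A_typical| ~ 2^134.149 = 2.415e+40

2.415e+40


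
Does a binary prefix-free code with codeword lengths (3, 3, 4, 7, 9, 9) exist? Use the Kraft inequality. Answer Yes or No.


Kraft sum = sum(2^(-l_i)) = 0.3242, need <= 1. Result: satisfied (a binary prefix-free code with these lengths exists)

Yes


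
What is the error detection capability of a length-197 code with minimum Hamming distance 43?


Detection capability = d_min - 1 = 43 - 1 = 42

42 errors


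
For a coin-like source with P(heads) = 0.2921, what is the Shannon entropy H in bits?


H = -p*log2(p) - (1-p)*log2(1-p). -0.2921*log2(0.2921) = 0.518614; -0.7079*log2(0.7079) = 0.352805. H = 0.518614 + 0.352805 = 0.8714

0.8714 bits


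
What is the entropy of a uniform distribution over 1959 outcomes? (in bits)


H = log2(n) = log2(1959) = 10.9359

10.9359 bits


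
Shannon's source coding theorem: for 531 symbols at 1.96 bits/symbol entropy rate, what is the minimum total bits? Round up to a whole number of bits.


Minimum bits >= n * H = 531 * 1.96 = 1040.76, rounded up to a whole number of bits = 1041

1041 bits


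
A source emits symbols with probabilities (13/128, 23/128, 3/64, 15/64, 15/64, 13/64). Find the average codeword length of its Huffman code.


Huffman construction (repeatedly merge the two least-probable nodes; each merge adds 1 bit to every symbol beneath it): 3/64 + 13/128 = 19/128; 19/128 + 23/128 = 21/64; 13/64 + 15/64 = 7/16; 15/64 + 21/64 = 9/16; 7/16 + 9/16 = 1. Resulting codeword lengths (in the order the probabilities were given): (4, 3, 4, 2, 2, 2). L_avg = sum(p_i * l_i) = 13/128*4 + 23/128*3 + 3/64*4 + 15/64*2 + 15/64*2 + 13/64*2 = 317/128 = 2.4766

2.4766 bits


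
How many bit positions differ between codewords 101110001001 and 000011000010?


Count differing positions: ^ . ^ ^ . ^ . . ^ . ^ ^ = 7 differences

7


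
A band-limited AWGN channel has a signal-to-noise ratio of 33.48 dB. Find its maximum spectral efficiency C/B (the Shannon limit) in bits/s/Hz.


SNR_linear = 10^(33.48/10) = 2228.4351; C/B = log2(1 + SNR_linear) = log2(1 + 2228.4351) = 11.1225

11.1225 bits/s/Hz


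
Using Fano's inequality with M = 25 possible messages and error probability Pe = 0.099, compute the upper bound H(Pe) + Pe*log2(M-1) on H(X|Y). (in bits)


H(Pe) = -Pe*log2(Pe) - (1-Pe)*log2(1-Pe) = -0.099*log2(0.099) - 0.901*log2(0.901) = 0.330306 + 0.135511 = 0.4658. Pe*log2(M-1) = 0.099*log2(24) = 0.453911. Bound = H(Pe) + Pe*log2(M-1) = 0.330306 + 0.135511 + 0.453911 = 0.9197

0.9197 bits


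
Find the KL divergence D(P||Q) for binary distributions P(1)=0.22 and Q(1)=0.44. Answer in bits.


KL = p*log2(p/q) + (1-p)*log2((1-p)/(1-q)) = 0.22*log2(0.22/0.44) + 0.78*log2(0.78/0.56) = 0.1529

0.1529 bits


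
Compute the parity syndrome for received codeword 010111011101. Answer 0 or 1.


Syndrome = XOR of all bits = 0 XOR 1 XOR 0 XOR 1 XOR 1 XOR 1 XOR 0 XOR 1 XOR 1 XOR 1 XOR 0 XOR 1 = 0

0


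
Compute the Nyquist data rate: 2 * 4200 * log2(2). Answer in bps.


Rate = 2 * B * log2(M) = 2 * 4200 * 1.0 = 8400.0

8400.0 bps


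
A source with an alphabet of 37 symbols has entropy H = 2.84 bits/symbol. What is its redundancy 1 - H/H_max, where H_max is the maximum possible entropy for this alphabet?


H_max = log2(K) = log2(37) = 5.2095 bits/symbol. Redundancy = 1 - H/H_max = 1 - 2.84/5.2095 = 1 - 0.5452 = 0.4548

0.4548


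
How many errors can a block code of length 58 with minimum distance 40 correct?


Correction capability = floor((d-1)/2) = floor((40-1)/2) = 19

19 errors


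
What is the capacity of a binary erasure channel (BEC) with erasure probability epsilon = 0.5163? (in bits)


C = 1 - epsilon = 1 - 0.5163 = 0.4837

0.4837 bits


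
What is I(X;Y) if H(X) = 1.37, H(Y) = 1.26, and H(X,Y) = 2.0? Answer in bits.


I(X;Y) = H(X) + H(Y) - H(X,Y) = 1.37 + 1.26 - 2.0 = 0.63

0.63 bits


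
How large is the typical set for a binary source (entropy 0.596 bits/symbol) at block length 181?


log2|A_typical| = nH = 181 * 0.596 = 107.876, so |A_typical| ~ 2^107.876 = 2.978e+32

2.978e+32


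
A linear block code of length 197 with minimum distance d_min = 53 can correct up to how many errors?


Correction capability = floor((d-1)/2) = floor((53-1)/2) = 26

26 errors


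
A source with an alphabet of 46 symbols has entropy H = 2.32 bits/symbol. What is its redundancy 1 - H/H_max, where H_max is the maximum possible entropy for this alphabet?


H_max = log2(K) = log2(46) = 5.5236 bits/symbol. Redundancy = 1 - H/H_max = 1 - 2.32/5.5236 = 1 - 0.42 = 0.58

0.58


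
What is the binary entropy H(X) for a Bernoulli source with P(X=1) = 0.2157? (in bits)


H = -p*log2(p) - (1-p)*log2(1-p). -0.2157*log2(0.2157) = 0.477323; -0.7843*log2(0.7843) = 0.274915. H = 0.477323 + 0.274915 = 0.7522

0.7522 bits


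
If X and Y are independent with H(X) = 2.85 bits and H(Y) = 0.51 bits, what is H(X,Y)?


For independent variables, H(X,Y) = H(X) + H(Y) = 2.85 + 0.51 = 3.36

3.36 bits


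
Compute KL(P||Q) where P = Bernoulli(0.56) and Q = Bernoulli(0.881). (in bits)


KL = p*log2(p/q) + (1-p)*log2((1-p)/(1-q)) = 0.56*log2(0.56/0.881) + 0.44*log2(0.44/0.119) = 0.464

0.464 bits


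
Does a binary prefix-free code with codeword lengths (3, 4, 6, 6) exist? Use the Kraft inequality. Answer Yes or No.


Kraft sum = sum(2^(-l_i)) = 0.2188, need <= 1. Result: satisfied (a binary prefix-free code with these lengths exists)

Yes


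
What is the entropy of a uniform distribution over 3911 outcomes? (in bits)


H = log2(n) = log2(3911) = 11.9333

11.9333 bits


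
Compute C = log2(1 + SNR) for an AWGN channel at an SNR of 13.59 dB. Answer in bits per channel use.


SNR_linear = 10^(13.59/10) = 22.856; C = log2(1 + SNR_linear) = log2(1 + 22.856) = 4.5763

4.5763 bits/channel use


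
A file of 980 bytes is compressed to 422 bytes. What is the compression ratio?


Ratio = original / compressed = 980 / 422 = 2.3223

2.3223


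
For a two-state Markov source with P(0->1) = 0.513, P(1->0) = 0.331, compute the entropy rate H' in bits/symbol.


Stationary distribution: pi_0 = p10/(p01+p10) = 0.3922, pi_1 = 0.6078. Entropy rate H' = pi_0*H(p01) + pi_1*H(p10) = 0.3922*0.9995 + 0.6078*0.9159 = 0.9487

0.9487 bits/symbol


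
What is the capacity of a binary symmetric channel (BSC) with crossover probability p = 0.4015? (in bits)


H(p) = -p*log2(p) - (1-p)*log2(1-p) = -0.4015*log2(0.4015) - 0.5985*log2(0.5985) = 0.528586 + 0.443235 = 0.9718. C = 1 - H(p) = 1 - 0.9718 = 0.0282

0.0282 bits


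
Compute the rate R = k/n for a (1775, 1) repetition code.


Rate = k/n = 1/1775

1/1775


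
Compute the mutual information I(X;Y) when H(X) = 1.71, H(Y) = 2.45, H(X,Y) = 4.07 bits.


I(X;Y) = H(X) + H(Y) - H(X,Y) = 1.71 + 2.45 - 4.07 = 0.09

0.09 bits
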